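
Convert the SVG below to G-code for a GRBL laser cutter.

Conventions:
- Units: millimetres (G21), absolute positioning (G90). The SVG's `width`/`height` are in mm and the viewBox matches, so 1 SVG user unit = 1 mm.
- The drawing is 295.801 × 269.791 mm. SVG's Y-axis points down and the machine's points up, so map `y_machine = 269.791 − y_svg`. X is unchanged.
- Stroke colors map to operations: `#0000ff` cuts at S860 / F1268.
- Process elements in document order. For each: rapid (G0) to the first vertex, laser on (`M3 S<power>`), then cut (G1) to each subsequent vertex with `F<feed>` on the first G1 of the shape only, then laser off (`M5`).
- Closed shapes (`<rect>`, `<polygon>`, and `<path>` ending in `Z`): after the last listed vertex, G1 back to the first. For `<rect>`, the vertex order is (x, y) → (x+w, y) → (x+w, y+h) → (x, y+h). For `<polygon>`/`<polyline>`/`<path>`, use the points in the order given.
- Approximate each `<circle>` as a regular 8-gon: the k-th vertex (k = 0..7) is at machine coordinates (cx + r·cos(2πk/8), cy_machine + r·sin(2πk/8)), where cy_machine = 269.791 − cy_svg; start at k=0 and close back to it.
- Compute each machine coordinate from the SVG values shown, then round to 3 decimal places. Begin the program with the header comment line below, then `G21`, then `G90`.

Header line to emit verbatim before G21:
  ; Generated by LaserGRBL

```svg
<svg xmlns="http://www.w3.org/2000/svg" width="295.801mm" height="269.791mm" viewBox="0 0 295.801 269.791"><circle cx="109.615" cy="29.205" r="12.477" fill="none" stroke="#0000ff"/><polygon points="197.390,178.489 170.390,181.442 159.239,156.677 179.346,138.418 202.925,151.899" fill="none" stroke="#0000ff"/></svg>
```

; Generated by LaserGRBL
G21
G90
G0 X122.092 Y240.586
M3 S860
G1 X118.438 Y249.409 F1268
G1 X109.615 Y253.063
G1 X100.792 Y249.409
G1 X97.138 Y240.586
G1 X100.792 Y231.763
G1 X109.615 Y228.109
G1 X118.438 Y231.763
G1 X122.092 Y240.586
M5
G0 X197.390 Y91.302
M3 S860
G1 X170.390 Y88.349 F1268
G1 X159.239 Y113.114
G1 X179.346 Y131.373
G1 X202.925 Y117.892
G1 X197.390 Y91.302
M5

1 u = 1 mm; y_m = 269.791 − y.

[1] `<circle>` circle, #0000ff→cut S860 F1268: (122.092,240.586) → (118.438,249.409) → (109.615,253.063) → (100.792,249.409) → (97.138,240.586) → (100.792,231.763) → (109.615,228.109) → (118.438,231.763) → (122.092,240.586) (closed)

[2] `<polygon>` regular polygon, #0000ff→cut S860 F1268: (197.390,91.302) → (170.390,88.349) → (159.239,113.114) → (179.346,131.373) → (202.925,117.892) → (197.390,91.302) (closed)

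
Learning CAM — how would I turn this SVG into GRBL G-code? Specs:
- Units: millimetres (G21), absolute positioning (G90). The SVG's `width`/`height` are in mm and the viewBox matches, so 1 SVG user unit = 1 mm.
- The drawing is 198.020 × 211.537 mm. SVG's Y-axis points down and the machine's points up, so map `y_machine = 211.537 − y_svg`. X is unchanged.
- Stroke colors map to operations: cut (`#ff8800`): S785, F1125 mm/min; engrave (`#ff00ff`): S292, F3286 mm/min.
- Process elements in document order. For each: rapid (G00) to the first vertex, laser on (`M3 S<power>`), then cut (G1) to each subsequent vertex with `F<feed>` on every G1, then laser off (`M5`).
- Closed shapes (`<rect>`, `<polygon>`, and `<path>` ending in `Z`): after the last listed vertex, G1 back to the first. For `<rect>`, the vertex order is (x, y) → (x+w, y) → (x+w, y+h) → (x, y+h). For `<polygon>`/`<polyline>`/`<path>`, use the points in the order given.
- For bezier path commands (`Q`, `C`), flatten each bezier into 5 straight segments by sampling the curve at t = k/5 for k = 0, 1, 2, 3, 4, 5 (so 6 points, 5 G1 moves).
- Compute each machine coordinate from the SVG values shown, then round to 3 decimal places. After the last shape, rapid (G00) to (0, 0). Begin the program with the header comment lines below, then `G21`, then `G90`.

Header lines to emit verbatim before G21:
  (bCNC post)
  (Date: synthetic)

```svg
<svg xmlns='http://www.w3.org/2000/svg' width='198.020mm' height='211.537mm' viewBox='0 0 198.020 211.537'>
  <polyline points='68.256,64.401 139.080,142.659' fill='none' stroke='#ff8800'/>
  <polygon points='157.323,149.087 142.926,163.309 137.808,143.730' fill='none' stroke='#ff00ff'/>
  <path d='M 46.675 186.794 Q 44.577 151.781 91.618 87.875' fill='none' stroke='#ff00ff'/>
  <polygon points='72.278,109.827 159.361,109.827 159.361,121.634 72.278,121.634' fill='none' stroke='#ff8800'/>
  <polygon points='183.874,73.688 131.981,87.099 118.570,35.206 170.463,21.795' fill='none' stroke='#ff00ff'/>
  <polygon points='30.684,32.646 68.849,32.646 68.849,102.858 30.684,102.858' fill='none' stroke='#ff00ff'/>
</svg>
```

(bCNC post)
(Date: synthetic)
G21
G90
G00 X68.256 Y147.136
M3 S785
G1 X139.080 Y68.878 F1125
M5
G00 X157.323 Y62.450
M3 S292
G1 X142.926 Y48.228 F3286
G1 X137.808 Y67.807 F3286
G1 X157.323 Y62.450 F3286
M5
G00 X46.675 Y24.743
M3 S292
G1 X47.801 Y39.904 F3286
G1 X52.859 Y57.376 F3286
G1 X61.847 Y77.160 F3286
G1 X74.767 Y99.255 F3286
G1 X91.618 Y123.662 F3286
M5
G00 X72.278 Y101.710
M3 S785
G1 X159.361 Y101.710 F1125
G1 X159.361 Y89.903 F1125
G1 X72.278 Y89.903 F1125
G1 X72.278 Y101.710 F1125
M5
G00 X183.874 Y137.849
M3 S292
G1 X131.981 Y124.438 F3286
G1 X118.570 Y176.331 F3286
G1 X170.463 Y189.742 F3286
G1 X183.874 Y137.849 F3286
M5
G00 X30.684 Y178.891
M3 S292
G1 X68.849 Y178.891 F3286
G1 X68.849 Y108.679 F3286
G1 X30.684 Y108.679 F3286
G1 X30.684 Y178.891 F3286
M5
G00 X0.000 Y0.000

viewBox `0 0 198.020 211.537` with mm width/height → 1 unit = 1 mm. Flip: y_m = 211.537 − y_svg.

**Shape 1** — `<polyline>` line segment, stroke `#ff8800` → cut (S785, F1125). Machine vertices: (68.256,147.136) → (139.080,68.878). Open path.

**Shape 2** — `<polygon>` regular polygon, stroke `#ff00ff` → engrave (S292, F3286). Machine vertices: (157.323,62.450) → (142.926,48.228) → (137.808,67.807) → (157.323,62.450). Closed: final G1 returns to the first vertex.

**Shape 3** — `<path>` quadratic bezier, stroke `#ff00ff` → engrave (S292, F3286). Control points (SVG): P0=(46.675,186.794), P1=(44.577,151.781), P2=(91.618,87.875); sampled at t=k/5. Machine vertices: (46.675,24.743) → (47.801,39.904) → (52.859,57.376) → (61.847,77.160) → (74.767,99.255) → (91.618,123.662). Open path.

**Shape 4** — `<polygon>` rectangle, stroke `#ff8800` → cut (S785, F1125). Machine vertices: (72.278,101.710) → (159.361,101.710) → (159.361,89.903) → (72.278,89.903) → (72.278,101.710). Closed: final G1 returns to the first vertex.

**Shape 5** — `<polygon>` regular polygon, stroke `#ff00ff` → engrave (S292, F3286). Machine vertices: (183.874,137.849) → (131.981,124.438) → (118.570,176.331) → (170.463,189.742) → (183.874,137.849). Closed: final G1 returns to the first vertex.

**Shape 6** — `<polygon>` rectangle, stroke `#ff00ff` → engrave (S292, F3286). Machine vertices: (30.684,178.891) → (68.849,178.891) → (68.849,108.679) → (30.684,108.679) → (30.684,178.891). Closed: final G1 returns to the first vertex.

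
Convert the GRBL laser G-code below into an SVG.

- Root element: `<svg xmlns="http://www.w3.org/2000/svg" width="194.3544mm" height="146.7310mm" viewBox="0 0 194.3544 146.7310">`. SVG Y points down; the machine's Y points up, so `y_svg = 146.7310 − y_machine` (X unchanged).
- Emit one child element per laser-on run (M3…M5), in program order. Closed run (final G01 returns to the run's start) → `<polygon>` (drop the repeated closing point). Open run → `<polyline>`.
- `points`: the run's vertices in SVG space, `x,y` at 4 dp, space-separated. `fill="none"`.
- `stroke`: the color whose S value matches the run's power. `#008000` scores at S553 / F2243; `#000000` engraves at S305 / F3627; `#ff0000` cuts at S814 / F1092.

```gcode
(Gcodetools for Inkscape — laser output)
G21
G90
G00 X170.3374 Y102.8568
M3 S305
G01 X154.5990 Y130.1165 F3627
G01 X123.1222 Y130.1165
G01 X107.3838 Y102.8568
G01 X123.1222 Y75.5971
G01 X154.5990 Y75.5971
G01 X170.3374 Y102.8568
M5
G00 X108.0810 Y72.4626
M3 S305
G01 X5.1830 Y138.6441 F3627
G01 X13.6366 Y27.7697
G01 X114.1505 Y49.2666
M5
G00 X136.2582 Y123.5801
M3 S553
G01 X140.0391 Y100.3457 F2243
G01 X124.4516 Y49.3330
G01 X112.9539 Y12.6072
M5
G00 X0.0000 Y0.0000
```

<svg xmlns="http://www.w3.org/2000/svg" width="194.3544mm" height="146.7310mm" viewBox="0 0 194.3544 146.7310">
  <polygon points="170.3374,43.8742 154.5990,16.6145 123.1222,16.6145 107.3838,43.8742 123.1222,71.1339 154.5990,71.1339" fill="none" stroke="#000000"/>
  <polyline points="108.0810,74.2684 5.1830,8.0869 13.6366,118.9613 114.1505,97.4644" fill="none" stroke="#000000"/>
  <polyline points="136.2582,23.1509 140.0391,46.3853 124.4516,97.3980 112.9539,134.1238" fill="none" stroke="#008000"/>
</svg>

Machine Y-up, SVG Y-down with viewBox height 146.7310, so y_svg = 146.7310 − y_machine; X carries over.

Run 1: S305 ⇒ engrave layer `#000000`. The run returns to its start, so emit a `<polygon>` with points (Y-flipped): 170.3374,43.8742 154.5990,16.6145 123.1222,16.6145 107.3838,43.8742 123.1222,71.1339 154.5990,71.1339.

Run 2: power S305 maps to stroke `#000000` (engrave). The run is open, so emit a `<polyline>` with points (Y-flipped): 108.0810,74.2684 5.1830,8.0869 13.6366,118.9613 114.1505,97.4644.

Run 3: power S553 maps to stroke `#008000` (score). The run is open, so emit a `<polyline>` with points (Y-flipped): 136.2582,23.1509 140.0391,46.3853 124.4516,97.3980 112.9539,134.1238.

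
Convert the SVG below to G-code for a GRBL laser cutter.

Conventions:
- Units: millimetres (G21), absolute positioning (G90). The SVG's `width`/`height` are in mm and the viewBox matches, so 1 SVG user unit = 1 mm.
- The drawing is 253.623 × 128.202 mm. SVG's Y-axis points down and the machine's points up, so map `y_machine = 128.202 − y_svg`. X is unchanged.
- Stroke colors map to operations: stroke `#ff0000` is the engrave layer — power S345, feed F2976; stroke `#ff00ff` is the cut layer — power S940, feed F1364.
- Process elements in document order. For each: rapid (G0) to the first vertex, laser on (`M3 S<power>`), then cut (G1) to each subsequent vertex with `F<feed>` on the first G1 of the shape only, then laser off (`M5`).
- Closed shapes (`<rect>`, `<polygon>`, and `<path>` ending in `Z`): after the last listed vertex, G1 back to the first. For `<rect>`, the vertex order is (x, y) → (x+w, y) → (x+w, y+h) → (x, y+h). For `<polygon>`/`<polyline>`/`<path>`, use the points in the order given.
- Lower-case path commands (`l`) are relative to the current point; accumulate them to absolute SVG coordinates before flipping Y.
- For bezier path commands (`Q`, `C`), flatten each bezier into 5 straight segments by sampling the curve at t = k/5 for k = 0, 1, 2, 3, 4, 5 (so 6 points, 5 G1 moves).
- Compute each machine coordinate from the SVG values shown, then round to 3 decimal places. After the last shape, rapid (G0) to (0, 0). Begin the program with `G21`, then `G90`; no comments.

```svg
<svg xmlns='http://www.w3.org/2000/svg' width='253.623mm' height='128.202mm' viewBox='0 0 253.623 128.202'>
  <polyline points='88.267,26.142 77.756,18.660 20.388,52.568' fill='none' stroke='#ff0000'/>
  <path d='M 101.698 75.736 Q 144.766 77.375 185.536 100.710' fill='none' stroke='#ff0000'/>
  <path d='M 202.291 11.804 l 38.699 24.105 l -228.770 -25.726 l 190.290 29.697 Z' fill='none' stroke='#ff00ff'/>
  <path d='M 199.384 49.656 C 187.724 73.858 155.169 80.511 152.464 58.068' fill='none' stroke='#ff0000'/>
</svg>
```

G21
G90
G0 X88.267 Y102.060
M3 S345
G1 X77.756 Y109.542 F2976
G1 X20.388 Y75.634
M5
G0 X101.698 Y52.466
M3 S345
G1 X118.833 Y50.943 F2976
G1 X135.785 Y47.683
G1 X152.552 Y42.689
G1 X169.136 Y35.958
G1 X185.536 Y27.492
M5
G0 X202.291 Y116.398
M3 S940
G1 X240.990 Y92.293 F1364
G1 X12.220 Y118.019
G1 X202.510 Y88.322
G1 X202.291 Y116.398
M5
G0 X199.384 Y78.546
M3 S345
G1 X190.287 Y66.223 F2976
G1 X178.610 Y58.666
G1 X166.790 Y56.429
G1 X157.263 Y60.067
G1 X152.464 Y70.134
M5
G0 X0.000 Y0.000

viewBox `0 0 253.623 128.202` with mm width/height → 1 unit = 1 mm. Flip: y_m = 128.202 − y_svg.

**Shape 1** — `<polyline>` open polyline, stroke `#ff0000` → engrave (S345, F2976). Machine vertices: (88.267,102.060) → (77.756,109.542) → (20.388,75.634). Open path.

**Shape 2** — `<path>` quadratic bezier, stroke `#ff0000` → engrave (S345, F2976). Control points (SVG): P0=(101.698,75.736), P1=(144.766,77.375), P2=(185.536,100.710); sampled at t=k/5. Machine vertices: (101.698,52.466) → (118.833,50.943) → (135.785,47.683) → (152.552,42.689) → (169.136,35.958) → (185.536,27.492). Open path.

**Shape 3** — `<path>` closed polygon, stroke `#ff00ff` → cut (S940, F1364). Machine vertices: (202.291,116.398) → (240.990,92.293) → (12.220,118.019) → (202.510,88.322) → (202.291,116.398). Closed: final G1 returns to the first vertex.

**Shape 4** — `<path>` cubic bezier, stroke `#ff0000` → engrave (S345, F2976). Control points (SVG): P0=(199.384,49.656), P1=(187.724,73.858), P2=(155.169,80.511), P3=(152.464,58.068); sampled at t=k/5. Machine vertices: (199.384,78.546) → (190.287,66.223) → (178.610,58.666) → (166.790,56.429) → (157.263,60.067) → (152.464,70.134). Open path.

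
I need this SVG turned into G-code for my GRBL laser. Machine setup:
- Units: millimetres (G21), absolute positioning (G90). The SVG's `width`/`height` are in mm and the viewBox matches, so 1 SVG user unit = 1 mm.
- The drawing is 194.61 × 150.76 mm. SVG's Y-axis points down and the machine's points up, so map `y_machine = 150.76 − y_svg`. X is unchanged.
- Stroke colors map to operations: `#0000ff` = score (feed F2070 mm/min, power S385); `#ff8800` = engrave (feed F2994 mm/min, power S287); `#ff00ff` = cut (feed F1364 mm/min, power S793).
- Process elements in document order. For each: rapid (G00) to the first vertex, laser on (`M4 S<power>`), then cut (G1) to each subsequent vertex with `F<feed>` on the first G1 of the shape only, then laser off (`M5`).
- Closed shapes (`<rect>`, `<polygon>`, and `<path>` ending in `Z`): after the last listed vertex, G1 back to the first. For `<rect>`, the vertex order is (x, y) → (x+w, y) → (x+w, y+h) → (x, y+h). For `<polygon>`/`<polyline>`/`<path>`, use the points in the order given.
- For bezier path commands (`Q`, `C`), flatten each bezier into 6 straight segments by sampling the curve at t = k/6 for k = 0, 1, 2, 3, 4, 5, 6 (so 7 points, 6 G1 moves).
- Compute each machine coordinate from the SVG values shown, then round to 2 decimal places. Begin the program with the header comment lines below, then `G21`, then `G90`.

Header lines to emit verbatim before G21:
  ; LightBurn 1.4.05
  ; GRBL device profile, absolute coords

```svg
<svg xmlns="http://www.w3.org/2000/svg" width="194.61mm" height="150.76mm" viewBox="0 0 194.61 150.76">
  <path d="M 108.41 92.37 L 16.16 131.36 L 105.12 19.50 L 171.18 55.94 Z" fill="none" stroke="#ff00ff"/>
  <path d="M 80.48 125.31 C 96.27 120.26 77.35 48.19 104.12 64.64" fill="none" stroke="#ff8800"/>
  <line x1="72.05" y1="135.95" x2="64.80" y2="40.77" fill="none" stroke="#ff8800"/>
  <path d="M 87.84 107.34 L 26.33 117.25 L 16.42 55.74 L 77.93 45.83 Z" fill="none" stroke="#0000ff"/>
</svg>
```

; LightBurn 1.4.05
; GRBL device profile, absolute coords
G21
G90
G00 X108.41 Y58.39
M4 S793
G1 X16.16 Y19.40 F1364
G1 X105.12 Y131.26
G1 X171.18 Y94.82
G1 X108.41 Y58.39
M5
G00 X80.48 Y25.45
M4 S287
G1 X85.85 Y32.84 F2994
G1 X87.68 Y47.08
G1 X88.18 Y63.85
G1 X89.60 Y78.82
G1 X94.17 Y87.69
G1 X104.12 Y86.12
M5
G00 X72.05 Y14.81
M4 S287
G1 X64.80 Y109.99 F2994
M5
G00 X87.84 Y43.42
M4 S385
G1 X26.33 Y33.51 F2070
G1 X16.42 Y95.02
G1 X77.93 Y104.93
G1 X87.84 Y43.42
M5

Since the viewBox matches the mm dimensions, user units are millimetres directly. The only transform is the Y-flip y_m = 150.76 − y_svg.

Shape 1 is a closed polygon drawn with `<path>`. Its stroke #ff00ff means cut at S793, F1364. After flipping Y the toolpath is (108.41,58.39) → (16.16,19.40) → (105.12,131.26) → (171.18,94.82) → (108.41,58.39), returning to the start.

Shape 2 is a cubic bezier drawn with `<path>`. Its stroke #ff8800 means engrave at S287, F2994. After flipping Y the toolpath is (80.48,25.45) → (85.85,32.84) → (87.68,47.08) → (88.18,63.85) → (89.60,78.82) → (94.17,87.69) → (104.12,86.12).

Shape 3 is a line segment drawn with `<line>`. Its stroke #ff8800 means engrave at S287, F2994. After flipping Y the toolpath is (72.05,14.81) → (64.80,109.99).

Shape 4 is a regular polygon drawn with `<path>`. Its stroke #0000ff means score at S385, F2070. After flipping Y the toolpath is (87.84,43.42) → (26.33,33.51) → (16.42,95.02) → (77.93,104.93) → (87.84,43.42), returning to the start.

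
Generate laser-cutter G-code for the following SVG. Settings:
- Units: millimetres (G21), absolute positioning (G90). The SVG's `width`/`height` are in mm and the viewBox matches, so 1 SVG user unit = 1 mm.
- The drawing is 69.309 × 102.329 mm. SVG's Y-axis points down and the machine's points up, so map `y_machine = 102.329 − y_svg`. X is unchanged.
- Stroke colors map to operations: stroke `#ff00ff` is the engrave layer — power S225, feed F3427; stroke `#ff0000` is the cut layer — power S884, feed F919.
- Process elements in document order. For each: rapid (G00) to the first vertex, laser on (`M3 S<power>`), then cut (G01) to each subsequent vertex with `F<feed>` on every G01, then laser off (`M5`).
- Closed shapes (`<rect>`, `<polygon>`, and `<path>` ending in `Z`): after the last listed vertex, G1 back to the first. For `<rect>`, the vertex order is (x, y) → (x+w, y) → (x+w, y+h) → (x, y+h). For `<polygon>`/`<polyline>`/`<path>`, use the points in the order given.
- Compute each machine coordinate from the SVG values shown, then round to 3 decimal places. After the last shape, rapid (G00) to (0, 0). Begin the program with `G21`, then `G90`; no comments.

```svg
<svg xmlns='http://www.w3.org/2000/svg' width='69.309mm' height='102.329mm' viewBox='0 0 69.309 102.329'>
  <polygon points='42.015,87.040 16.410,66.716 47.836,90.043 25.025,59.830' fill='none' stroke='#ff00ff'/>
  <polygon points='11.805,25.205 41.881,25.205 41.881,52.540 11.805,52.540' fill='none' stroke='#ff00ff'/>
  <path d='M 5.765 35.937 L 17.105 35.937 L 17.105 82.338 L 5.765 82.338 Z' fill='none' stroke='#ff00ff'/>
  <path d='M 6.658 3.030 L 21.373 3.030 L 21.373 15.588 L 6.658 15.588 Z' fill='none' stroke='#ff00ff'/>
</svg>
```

viewBox `0 0 69.309 102.329` with mm width/height → 1 unit = 1 mm. Flip: y_m = 102.329 − y_svg.

**Shape 1** — `<polygon>` closed polygon, stroke `#ff00ff` → engrave (S225, F3427). Machine vertices: (42.015,15.289) → (16.410,35.613) → (47.836,12.286) → (25.025,42.499) → (42.015,15.289). Closed: final G1 returns to the first vertex.

**Shape 2** — `<polygon>` rectangle, stroke `#ff00ff` → engrave (S225, F3427). Machine vertices: (11.805,77.124) → (41.881,77.124) → (41.881,49.789) → (11.805,49.789) → (11.805,77.124). Closed: final G1 returns to the first vertex.

**Shape 3** — `<path>` rectangle, stroke `#ff00ff` → engrave (S225, F3427). Machine vertices: (5.765,66.392) → (17.105,66.392) → (17.105,19.991) → (5.765,19.991) → (5.765,66.392). Closed: final G1 returns to the first vertex.

**Shape 4** — `<path>` rectangle, stroke `#ff00ff` → engrave (S225, F3427). Machine vertices: (6.658,99.299) → (21.373,99.299) → (21.373,86.741) → (6.658,86.741) → (6.658,99.299). Closed: final G1 returns to the first vertex.

G21
G90
G00 X42.015 Y15.289
M3 S225
G01 X16.410 Y35.613 F3427
G01 X47.836 Y12.286 F3427
G01 X25.025 Y42.499 F3427
G01 X42.015 Y15.289 F3427
M5
G00 X11.805 Y77.124
M3 S225
G01 X41.881 Y77.124 F3427
G01 X41.881 Y49.789 F3427
G01 X11.805 Y49.789 F3427
G01 X11.805 Y77.124 F3427
M5
G00 X5.765 Y66.392
M3 S225
G01 X17.105 Y66.392 F3427
G01 X17.105 Y19.991 F3427
G01 X5.765 Y19.991 F3427
G01 X5.765 Y66.392 F3427
M5
G00 X6.658 Y99.299
M3 S225
G01 X21.373 Y99.299 F3427
G01 X21.373 Y86.741 F3427
G01 X6.658 Y86.741 F3427
G01 X6.658 Y99.299 F3427
M5
G00 X0.000 Y0.000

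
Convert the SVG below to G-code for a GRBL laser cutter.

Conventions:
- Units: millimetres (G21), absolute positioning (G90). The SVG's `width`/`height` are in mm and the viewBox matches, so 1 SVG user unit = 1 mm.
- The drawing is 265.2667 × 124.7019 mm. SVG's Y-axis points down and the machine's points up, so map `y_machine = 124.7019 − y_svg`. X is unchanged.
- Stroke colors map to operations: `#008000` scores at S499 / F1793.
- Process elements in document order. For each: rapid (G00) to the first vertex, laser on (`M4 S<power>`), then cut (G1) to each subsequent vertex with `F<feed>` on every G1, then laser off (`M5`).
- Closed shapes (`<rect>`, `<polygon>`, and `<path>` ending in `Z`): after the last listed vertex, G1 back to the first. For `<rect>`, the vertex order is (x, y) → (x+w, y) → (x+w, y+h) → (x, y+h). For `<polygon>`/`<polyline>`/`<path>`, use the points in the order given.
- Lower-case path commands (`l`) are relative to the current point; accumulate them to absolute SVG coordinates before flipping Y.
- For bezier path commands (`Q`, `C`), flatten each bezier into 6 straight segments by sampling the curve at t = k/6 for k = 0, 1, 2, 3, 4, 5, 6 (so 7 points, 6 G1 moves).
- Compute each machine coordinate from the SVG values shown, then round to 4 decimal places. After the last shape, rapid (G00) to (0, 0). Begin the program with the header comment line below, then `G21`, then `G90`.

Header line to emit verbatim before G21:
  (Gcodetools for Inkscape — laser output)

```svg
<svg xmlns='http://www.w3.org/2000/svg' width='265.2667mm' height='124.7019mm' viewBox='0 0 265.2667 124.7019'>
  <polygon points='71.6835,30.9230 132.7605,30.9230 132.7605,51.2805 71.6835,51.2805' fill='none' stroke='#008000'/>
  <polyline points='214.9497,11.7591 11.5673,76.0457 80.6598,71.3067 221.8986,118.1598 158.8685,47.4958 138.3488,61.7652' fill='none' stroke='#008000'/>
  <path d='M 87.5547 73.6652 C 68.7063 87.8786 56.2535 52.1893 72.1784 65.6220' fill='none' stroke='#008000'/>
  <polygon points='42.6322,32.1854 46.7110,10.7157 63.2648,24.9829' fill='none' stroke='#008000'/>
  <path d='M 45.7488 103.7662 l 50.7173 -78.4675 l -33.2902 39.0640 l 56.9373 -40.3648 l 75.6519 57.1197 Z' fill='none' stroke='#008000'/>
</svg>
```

(Gcodetools for Inkscape — laser output)
G21
G90
G00 X71.6835 Y93.7789
M4 S499
G1 X132.7605 Y93.7789 F1793
G1 X132.7605 Y73.4214 F1793
G1 X71.6835 Y73.4214 F1793
G1 X71.6835 Y93.7789 F1793
M5
G00 X214.9497 Y112.9428
M4 S499
G1 X11.5673 Y48.6562 F1793
G1 X80.6598 Y53.3952 F1793
G1 X221.8986 Y6.5421 F1793
G1 X158.8685 Y77.2061 F1793
G1 X138.3488 Y62.9367 F1793
M5
G00 X87.5547 Y51.0367
M4 S499
G1 X78.7652 Y47.6301 F1793
G1 X71.6523 Y49.7900 F1793
G1 X66.8266 Y54.7655 F1793
G1 X64.8986 Y59.8062 F1793
G1 X66.4790 Y62.1612 F1793
G1 X72.1784 Y59.0799 F1793
M5
G00 X42.6322 Y92.5165
M4 S499
G1 X46.7110 Y113.9862 F1793
G1 X63.2648 Y99.7190 F1793
G1 X42.6322 Y92.5165 F1793
M5
G00 X45.7488 Y20.9357
M4 S499
G1 X96.4661 Y99.4032 F1793
G1 X63.1759 Y60.3392 F1793
G1 X120.1132 Y100.7040 F1793
G1 X195.7651 Y43.5843 F1793
G1 X45.7488 Y20.9357 F1793
M5
G00 X0.0000 Y0.0000

Since the viewBox matches the mm dimensions, user units are millimetres directly. The only transform is the Y-flip y_m = 124.7019 − y_svg.

Shape 1 is a rectangle drawn with `<polygon>`. Its stroke #008000 means score at S499, F1793. After flipping Y the toolpath is (71.6835,93.7789) → (132.7605,93.7789) → (132.7605,73.4214) → (71.6835,73.4214) → (71.6835,93.7789), returning to the start.

Shape 2 is a open polyline drawn with `<polyline>`. Its stroke #008000 means score at S499, F1793. After flipping Y the toolpath is (214.9497,112.9428) → (11.5673,48.6562) → (80.6598,53.3952) → (221.8986,6.5421) → (158.8685,77.2061) → (138.3488,62.9367).

Shape 3 is a cubic bezier drawn with `<path>`. Its stroke #008000 means score at S499, F1793. After flipping Y the toolpath is (87.5547,51.0367) → (78.7652,47.6301) → (71.6523,49.7900) → (66.8266,54.7655) → (64.8986,59.8062) → (66.4790,62.1612) → (72.1784,59.0799).

Shape 4 is a regular polygon drawn with `<polygon>`. Its stroke #008000 means score at S499, F1793. After flipping Y the toolpath is (42.6322,92.5165) → (46.7110,113.9862) → (63.2648,99.7190) → (42.6322,92.5165), returning to the start.

Shape 5 is a closed polygon drawn with `<path>`. Its stroke #008000 means score at S499, F1793. After flipping Y the toolpath is (45.7488,20.9357) → (96.4661,99.4032) → (63.1759,60.3392) → (120.1132,100.7040) → (195.7651,43.5843) → (45.7488,20.9357), returning to the start.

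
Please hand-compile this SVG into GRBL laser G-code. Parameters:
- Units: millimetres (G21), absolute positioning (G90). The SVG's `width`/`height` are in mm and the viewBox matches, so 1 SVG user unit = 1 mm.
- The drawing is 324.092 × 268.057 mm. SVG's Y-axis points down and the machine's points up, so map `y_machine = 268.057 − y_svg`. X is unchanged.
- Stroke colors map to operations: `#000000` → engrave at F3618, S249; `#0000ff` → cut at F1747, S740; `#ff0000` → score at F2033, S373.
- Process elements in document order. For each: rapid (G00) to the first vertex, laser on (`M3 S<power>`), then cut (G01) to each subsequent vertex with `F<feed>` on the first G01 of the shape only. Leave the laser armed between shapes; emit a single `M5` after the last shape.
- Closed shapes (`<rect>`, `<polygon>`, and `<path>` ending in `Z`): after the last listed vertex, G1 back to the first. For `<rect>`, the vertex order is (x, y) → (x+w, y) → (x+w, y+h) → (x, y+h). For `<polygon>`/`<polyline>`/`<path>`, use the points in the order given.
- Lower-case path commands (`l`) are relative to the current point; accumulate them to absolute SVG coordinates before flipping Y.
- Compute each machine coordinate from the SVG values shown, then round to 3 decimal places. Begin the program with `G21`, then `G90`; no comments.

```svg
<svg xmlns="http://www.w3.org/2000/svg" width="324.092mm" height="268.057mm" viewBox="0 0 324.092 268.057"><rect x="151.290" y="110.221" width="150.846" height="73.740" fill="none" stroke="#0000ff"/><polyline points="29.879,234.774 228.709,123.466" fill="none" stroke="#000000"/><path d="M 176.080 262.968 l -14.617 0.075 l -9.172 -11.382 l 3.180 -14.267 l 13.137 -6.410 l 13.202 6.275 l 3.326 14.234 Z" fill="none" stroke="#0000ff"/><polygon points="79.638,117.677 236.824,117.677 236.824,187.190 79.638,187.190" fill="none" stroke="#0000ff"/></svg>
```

Since the viewBox matches the mm dimensions, user units are millimetres directly. The only transform is the Y-flip y_m = 268.057 − y_svg.

Shape 1 is a rectangle drawn with `<rect>`. Its stroke #0000ff means cut at S740, F1747. After flipping Y the toolpath is (151.290,157.836) → (302.136,157.836) → (302.136,84.096) → (151.290,84.096) → (151.290,157.836), returning to the start.

Shape 2 is a line segment drawn with `<polyline>`. Its stroke #000000 means engrave at S249, F3618. After flipping Y the toolpath is (29.879,33.283) → (228.709,144.591).

Shape 3 is a regular polygon drawn with `<path>`. Its stroke #0000ff means cut at S740, F1747. After flipping Y the toolpath is (176.080,5.089) → (161.463,5.014) → (152.291,16.396) → (155.471,30.663) → (168.608,37.073) → (181.810,30.798) → (185.136,16.564) → (176.080,5.089), returning to the start.

Shape 4 is a rectangle drawn with `<polygon>`. Its stroke #0000ff means cut at S740, F1747. After flipping Y the toolpath is (79.638,150.380) → (236.824,150.380) → (236.824,80.867) → (79.638,80.867) → (79.638,150.380), returning to the start.

G21
G90
G00 X151.290 Y157.836
M3 S740
G01 X302.136 Y157.836 F1747
G01 X302.136 Y84.096
G01 X151.290 Y84.096
G01 X151.290 Y157.836
G00 X29.879 Y33.283
M3 S249
G01 X228.709 Y144.591 F3618
G00 X176.080 Y5.089
M3 S740
G01 X161.463 Y5.014 F1747
G01 X152.291 Y16.396
G01 X155.471 Y30.663
G01 X168.608 Y37.073
G01 X181.810 Y30.798
G01 X185.136 Y16.564
G01 X176.080 Y5.089
G00 X79.638 Y150.380
M3 S740
G01 X236.824 Y150.380 F1747
G01 X236.824 Y80.867
G01 X79.638 Y80.867
G01 X79.638 Y150.380
M5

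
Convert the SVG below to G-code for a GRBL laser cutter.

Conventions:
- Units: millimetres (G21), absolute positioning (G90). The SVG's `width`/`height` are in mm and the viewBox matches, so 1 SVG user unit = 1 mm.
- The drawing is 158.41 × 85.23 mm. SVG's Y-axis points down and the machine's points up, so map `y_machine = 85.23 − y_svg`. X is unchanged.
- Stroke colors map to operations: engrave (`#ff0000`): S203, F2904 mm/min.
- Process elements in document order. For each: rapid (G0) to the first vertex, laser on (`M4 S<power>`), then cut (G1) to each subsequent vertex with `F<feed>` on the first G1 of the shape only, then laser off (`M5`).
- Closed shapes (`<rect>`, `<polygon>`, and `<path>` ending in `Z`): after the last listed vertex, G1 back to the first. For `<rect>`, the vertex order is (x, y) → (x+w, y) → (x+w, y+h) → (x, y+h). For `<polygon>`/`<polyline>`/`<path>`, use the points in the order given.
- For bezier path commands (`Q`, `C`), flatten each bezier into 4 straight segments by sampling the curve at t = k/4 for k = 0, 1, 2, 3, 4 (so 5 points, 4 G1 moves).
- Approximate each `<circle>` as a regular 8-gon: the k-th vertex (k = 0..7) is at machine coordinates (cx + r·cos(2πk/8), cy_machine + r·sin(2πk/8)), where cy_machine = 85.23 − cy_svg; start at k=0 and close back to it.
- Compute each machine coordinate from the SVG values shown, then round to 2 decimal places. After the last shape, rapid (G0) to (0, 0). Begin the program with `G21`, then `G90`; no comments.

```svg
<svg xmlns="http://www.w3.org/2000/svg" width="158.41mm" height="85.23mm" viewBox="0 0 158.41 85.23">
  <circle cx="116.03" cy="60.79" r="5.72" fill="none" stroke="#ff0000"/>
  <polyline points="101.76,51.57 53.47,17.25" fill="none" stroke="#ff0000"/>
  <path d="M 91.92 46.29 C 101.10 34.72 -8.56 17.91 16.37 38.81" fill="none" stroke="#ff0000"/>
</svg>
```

G21
G90
G0 X121.75 Y24.44
M4 S203
G1 X120.07 Y28.48 F2904
G1 X116.03 Y30.16
G1 X111.99 Y28.48
G1 X110.31 Y24.44
G1 X111.99 Y20.40
G1 X116.03 Y18.72
G1 X120.07 Y20.40
G1 X121.75 Y24.44
M5
G0 X101.76 Y33.66
M4 S203
G1 X53.47 Y67.98 F2904
M5
G0 X91.92 Y38.94
M4 S203
G1 X80.48 Y47.93 F2904
G1 X48.24 Y54.86
G1 X18.95 Y55.70
G1 X16.37 Y46.42
M5
G0 X0.00 Y0.00

1 u = 1 mm; y_m = 85.23 − y.

[1] `<circle>` circle, #ff0000→engrave S203 F2904: (121.75,24.44) → (120.07,28.48) → (116.03,30.16) → (111.99,28.48) → (110.31,24.44) → (111.99,20.40) → (116.03,18.72) → (120.07,20.40) → (121.75,24.44) (closed)

[2] `<polyline>` line segment, #ff0000→engrave S203 F2904: (101.76,33.66) → (53.47,67.98)

[3] `<path>` cubic bezier, #ff0000→engrave S203 F2904: (91.92,38.94) → (80.48,47.93) → (48.24,54.86) → (18.95,55.70) → (16.37,46.42)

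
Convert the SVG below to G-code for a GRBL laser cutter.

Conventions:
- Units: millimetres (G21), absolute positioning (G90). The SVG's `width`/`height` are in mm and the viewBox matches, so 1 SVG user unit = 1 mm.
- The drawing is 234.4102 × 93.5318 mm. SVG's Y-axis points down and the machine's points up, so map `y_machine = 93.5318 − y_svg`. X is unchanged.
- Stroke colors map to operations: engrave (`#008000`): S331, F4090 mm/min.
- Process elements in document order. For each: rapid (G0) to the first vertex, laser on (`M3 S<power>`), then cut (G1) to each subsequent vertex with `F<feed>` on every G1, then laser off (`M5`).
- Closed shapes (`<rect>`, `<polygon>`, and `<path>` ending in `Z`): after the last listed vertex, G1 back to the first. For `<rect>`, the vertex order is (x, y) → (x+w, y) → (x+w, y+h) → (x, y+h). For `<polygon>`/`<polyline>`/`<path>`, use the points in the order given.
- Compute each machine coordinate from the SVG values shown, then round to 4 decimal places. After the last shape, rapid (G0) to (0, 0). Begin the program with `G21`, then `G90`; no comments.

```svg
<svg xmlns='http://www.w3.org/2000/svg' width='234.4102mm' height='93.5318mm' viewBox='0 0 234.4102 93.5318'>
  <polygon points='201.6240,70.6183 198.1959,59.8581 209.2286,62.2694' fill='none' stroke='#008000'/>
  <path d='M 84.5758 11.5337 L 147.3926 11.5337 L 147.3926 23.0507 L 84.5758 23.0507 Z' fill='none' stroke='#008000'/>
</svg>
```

G21
G90
G0 X201.6240 Y22.9135
M3 S331
G1 X198.1959 Y33.6737 F4090
G1 X209.2286 Y31.2624 F4090
G1 X201.6240 Y22.9135 F4090
M5
G0 X84.5758 Y81.9981
M3 S331
G1 X147.3926 Y81.9981 F4090
G1 X147.3926 Y70.4811 F4090
G1 X84.5758 Y70.4811 F4090
G1 X84.5758 Y81.9981 F4090
M5
G0 X0.0000 Y0.0000

1 u = 1 mm; y_m = 93.5318 − y.

[1] `<polygon>` regular polygon, #008000→engrave S331 F4090: (201.6240,22.9135) → (198.1959,33.6737) → (209.2286,31.2624) → (201.6240,22.9135) (closed)

[2] `<path>` rectangle, #008000→engrave S331 F4090: (84.5758,81.9981) → (147.3926,81.9981) → (147.3926,70.4811) → (84.5758,70.4811) → (84.5758,81.9981) (closed)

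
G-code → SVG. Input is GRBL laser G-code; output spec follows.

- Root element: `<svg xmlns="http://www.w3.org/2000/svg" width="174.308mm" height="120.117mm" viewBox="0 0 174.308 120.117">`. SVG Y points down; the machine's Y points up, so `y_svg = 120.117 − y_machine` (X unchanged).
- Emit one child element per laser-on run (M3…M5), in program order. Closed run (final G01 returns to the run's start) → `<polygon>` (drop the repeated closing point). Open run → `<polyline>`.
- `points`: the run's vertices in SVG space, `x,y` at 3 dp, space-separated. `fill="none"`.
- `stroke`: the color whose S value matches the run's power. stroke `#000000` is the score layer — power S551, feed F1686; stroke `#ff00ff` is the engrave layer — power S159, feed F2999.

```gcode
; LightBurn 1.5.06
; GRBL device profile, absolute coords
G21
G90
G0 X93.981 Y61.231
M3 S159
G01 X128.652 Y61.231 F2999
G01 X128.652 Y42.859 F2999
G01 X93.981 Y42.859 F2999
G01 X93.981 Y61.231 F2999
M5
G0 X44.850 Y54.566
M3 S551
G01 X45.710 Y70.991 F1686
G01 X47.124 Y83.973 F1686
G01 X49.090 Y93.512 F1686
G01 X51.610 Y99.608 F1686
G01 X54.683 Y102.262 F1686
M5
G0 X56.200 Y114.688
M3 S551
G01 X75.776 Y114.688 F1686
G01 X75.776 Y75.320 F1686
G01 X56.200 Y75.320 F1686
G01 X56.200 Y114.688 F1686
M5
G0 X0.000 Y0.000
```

<svg xmlns="http://www.w3.org/2000/svg" width="174.308mm" height="120.117mm" viewBox="0 0 174.308 120.117">
  <polygon points="93.981,58.886 128.652,58.886 128.652,77.258 93.981,77.258" fill="none" stroke="#ff00ff"/>
  <polyline points="44.850,65.551 45.710,49.126 47.124,36.144 49.090,26.605 51.610,20.509 54.683,17.855" fill="none" stroke="#000000"/>
  <polygon points="56.200,5.429 75.776,5.429 75.776,44.797 56.200,44.797" fill="none" stroke="#000000"/>
</svg>

Each laser-on run becomes one SVG element. Flip Y back into SVG space with y_svg = 120.117 − y_machine.

Run 1: the run's S159 means `#ff00ff` (engrave). The run returns to its start, so emit a `<polygon>` with points (Y-flipped): 93.981,58.886 128.652,58.886 128.652,77.258 93.981,77.258.

Run 2: S551 ⇒ score layer `#000000`. The run is open, so emit a `<polyline>` with points (Y-flipped): 44.850,65.551 45.710,49.126 47.124,36.144 49.090,26.605 51.610,20.509 54.683,17.855.

Run 3: the run's S551 means `#000000` (score). The run returns to its start, so emit a `<polygon>` with points (Y-flipped): 56.200,5.429 75.776,5.429 75.776,44.797 56.200,44.797.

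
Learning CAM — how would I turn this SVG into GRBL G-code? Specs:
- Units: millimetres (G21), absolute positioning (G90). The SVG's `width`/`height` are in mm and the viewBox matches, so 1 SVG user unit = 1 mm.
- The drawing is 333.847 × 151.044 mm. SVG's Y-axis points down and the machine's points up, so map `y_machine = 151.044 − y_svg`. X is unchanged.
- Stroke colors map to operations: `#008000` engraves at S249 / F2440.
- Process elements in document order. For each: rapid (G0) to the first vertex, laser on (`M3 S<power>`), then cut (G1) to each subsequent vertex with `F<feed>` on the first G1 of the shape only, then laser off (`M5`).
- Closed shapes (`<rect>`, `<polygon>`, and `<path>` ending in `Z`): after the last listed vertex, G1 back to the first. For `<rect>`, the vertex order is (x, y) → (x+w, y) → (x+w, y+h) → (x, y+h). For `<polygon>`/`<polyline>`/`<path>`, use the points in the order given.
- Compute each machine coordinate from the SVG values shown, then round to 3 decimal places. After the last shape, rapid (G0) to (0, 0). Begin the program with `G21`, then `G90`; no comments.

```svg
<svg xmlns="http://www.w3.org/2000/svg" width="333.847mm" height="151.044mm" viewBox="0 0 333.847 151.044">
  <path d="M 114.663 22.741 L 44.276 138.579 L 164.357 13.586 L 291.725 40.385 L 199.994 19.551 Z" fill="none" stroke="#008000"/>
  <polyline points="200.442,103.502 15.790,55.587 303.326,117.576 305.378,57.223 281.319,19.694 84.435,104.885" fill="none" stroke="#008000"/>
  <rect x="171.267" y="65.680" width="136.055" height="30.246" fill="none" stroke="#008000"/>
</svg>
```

G21
G90
G0 X114.663 Y128.303
M3 S249
G1 X44.276 Y12.465 F2440
G1 X164.357 Y137.458
G1 X291.725 Y110.659
G1 X199.994 Y131.493
G1 X114.663 Y128.303
M5
G0 X200.442 Y47.542
M3 S249
G1 X15.790 Y95.457 F2440
G1 X303.326 Y33.468
G1 X305.378 Y93.821
G1 X281.319 Y131.350
G1 X84.435 Y46.159
M5
G0 X171.267 Y85.364
M3 S249
G1 X307.322 Y85.364 F2440
G1 X307.322 Y55.118
G1 X171.267 Y55.118
G1 X171.267 Y85.364
M5
G0 X0.000 Y0.000

Since the viewBox matches the mm dimensions, user units are millimetres directly. The only transform is the Y-flip y_m = 151.044 − y_svg.

Shape 1 is a closed polygon drawn with `<path>`. Its stroke #008000 means engrave at S249, F2440. After flipping Y the toolpath is (114.663,128.303) → (44.276,12.465) → (164.357,137.458) → (291.725,110.659) → (199.994,131.493) → (114.663,128.303), returning to the start.

Shape 2 is a open polyline drawn with `<polyline>`. Its stroke #008000 means engrave at S249, F2440. After flipping Y the toolpath is (200.442,47.542) → (15.790,95.457) → (303.326,33.468) → (305.378,93.821) → (281.319,131.350) → (84.435,46.159).

Shape 3 is a rectangle drawn with `<rect>`. Its stroke #008000 means engrave at S249, F2440. After flipping Y the toolpath is (171.267,85.364) → (307.322,85.364) → (307.322,55.118) → (171.267,55.118) → (171.267,85.364), returning to the start.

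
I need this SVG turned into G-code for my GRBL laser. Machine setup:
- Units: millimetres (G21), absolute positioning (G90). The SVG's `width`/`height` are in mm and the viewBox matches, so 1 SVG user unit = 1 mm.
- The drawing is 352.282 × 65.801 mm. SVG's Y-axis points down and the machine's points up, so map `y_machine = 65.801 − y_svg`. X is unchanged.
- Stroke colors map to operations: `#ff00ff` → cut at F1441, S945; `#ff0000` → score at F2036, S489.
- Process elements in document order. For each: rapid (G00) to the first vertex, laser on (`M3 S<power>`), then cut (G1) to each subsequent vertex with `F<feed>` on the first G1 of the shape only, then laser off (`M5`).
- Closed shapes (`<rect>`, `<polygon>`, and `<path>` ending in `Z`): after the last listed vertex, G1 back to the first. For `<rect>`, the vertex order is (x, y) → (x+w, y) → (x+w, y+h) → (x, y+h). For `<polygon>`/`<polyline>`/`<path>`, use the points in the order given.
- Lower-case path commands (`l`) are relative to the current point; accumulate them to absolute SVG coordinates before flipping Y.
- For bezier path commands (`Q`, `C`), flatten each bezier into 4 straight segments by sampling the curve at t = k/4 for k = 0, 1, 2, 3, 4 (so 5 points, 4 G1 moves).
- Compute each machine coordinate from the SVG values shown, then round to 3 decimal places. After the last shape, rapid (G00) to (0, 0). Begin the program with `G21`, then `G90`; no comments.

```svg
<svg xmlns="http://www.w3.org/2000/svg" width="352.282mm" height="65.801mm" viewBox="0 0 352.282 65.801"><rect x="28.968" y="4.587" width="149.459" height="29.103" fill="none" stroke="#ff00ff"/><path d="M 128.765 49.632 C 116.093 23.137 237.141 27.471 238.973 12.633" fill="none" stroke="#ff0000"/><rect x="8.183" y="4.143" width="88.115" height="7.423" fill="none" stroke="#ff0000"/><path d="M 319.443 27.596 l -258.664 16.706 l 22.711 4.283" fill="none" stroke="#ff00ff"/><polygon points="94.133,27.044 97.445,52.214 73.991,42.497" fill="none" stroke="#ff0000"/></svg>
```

G21
G90
G00 X28.968 Y61.214
M3 S945
G1 X178.427 Y61.214 F1441
G1 X178.427 Y32.111
G1 X28.968 Y32.111
G1 X28.968 Y61.214
M5
G00 X128.765 Y16.169
M3 S489
G1 X140.381 Y31.041 F2036
G1 X178.430 Y39.040
G1 X219.198 Y44.853
G1 X238.973 Y53.168
M5
G00 X8.183 Y61.658
M3 S489
G1 X96.298 Y61.658 F2036
G1 X96.298 Y54.235
G1 X8.183 Y54.235
G1 X8.183 Y61.658
M5
G00 X319.443 Y38.205
M3 S945
G1 X60.779 Y21.499 F1441
G1 X83.490 Y17.216
M5
G00 X94.133 Y38.757
M3 S489
G1 X97.445 Y13.587 F2036
G1 X73.991 Y23.304
G1 X94.133 Y38.757
M5
G00 X0.000 Y0.000

Since the viewBox matches the mm dimensions, user units are millimetres directly. The only transform is the Y-flip y_m = 65.801 − y_svg.

Shape 1 is a rectangle drawn with `<rect>`. Its stroke #ff00ff means cut at S945, F1441. After flipping Y the toolpath is (28.968,61.214) → (178.427,61.214) → (178.427,32.111) → (28.968,32.111) → (28.968,61.214), returning to the start.

Shape 2 is a cubic bezier drawn with `<path>`. Its stroke #ff0000 means score at S489, F2036. After flipping Y the toolpath is (128.765,16.169) → (140.381,31.041) → (178.430,39.040) → (219.198,44.853) → (238.973,53.168).

Shape 3 is a rectangle drawn with `<rect>`. Its stroke #ff0000 means score at S489, F2036. After flipping Y the toolpath is (8.183,61.658) → (96.298,61.658) → (96.298,54.235) → (8.183,54.235) → (8.183,61.658), returning to the start.

Shape 4 is a open polyline drawn with `<path>`. Its stroke #ff00ff means cut at S945, F1441. After flipping Y the toolpath is (319.443,38.205) → (60.779,21.499) → (83.490,17.216).

Shape 5 is a regular polygon drawn with `<polygon>`. Its stroke #ff0000 means score at S489, F2036. After flipping Y the toolpath is (94.133,38.757) → (97.445,13.587) → (73.991,23.304) → (94.133,38.757), returning to the start.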